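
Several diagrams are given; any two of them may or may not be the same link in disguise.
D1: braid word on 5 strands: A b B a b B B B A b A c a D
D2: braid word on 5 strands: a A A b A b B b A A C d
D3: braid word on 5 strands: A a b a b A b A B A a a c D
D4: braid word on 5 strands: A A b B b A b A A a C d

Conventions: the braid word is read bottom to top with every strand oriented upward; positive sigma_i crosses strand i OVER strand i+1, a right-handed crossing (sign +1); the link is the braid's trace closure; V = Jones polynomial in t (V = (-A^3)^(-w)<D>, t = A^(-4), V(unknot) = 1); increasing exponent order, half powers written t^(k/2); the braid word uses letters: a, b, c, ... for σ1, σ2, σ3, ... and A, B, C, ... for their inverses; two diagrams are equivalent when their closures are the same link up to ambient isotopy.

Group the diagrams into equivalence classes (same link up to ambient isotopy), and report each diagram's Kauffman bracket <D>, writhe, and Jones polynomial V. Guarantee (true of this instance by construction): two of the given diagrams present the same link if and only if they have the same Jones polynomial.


equivalence classes: {D1} | {D2, D4} | {D3}
D1 (bracket A^-6; 14 crossings at w = -2): V = 1
D2 (bracket A^-10 - A^-6 + 2A^-2 - 2A^2 + 2A^6 - 2A^10 + A^14; 12 crossings at w = -2): V = t^-5 - 2t^-4 + 2t^-3 - 2t^-2 + 2t^-1 - 1 + t
V(D3) = t + t^3 - t^4  (w +2, c 14, <D> = -A^-10 + A^-6 + A^2)
V(D4) = t^-5 - 2t^-4 + 2t^-3 - 2t^-2 + 2t^-1 - 1 + t  (w -2, c 12, <D> = A^-10 - A^-6 + 2A^-2 - 2A^2 + 2A^6 - 2A^10 + A^14)
key observation: V(t) takes 3 values over 4 diagrams, fixing the grouping


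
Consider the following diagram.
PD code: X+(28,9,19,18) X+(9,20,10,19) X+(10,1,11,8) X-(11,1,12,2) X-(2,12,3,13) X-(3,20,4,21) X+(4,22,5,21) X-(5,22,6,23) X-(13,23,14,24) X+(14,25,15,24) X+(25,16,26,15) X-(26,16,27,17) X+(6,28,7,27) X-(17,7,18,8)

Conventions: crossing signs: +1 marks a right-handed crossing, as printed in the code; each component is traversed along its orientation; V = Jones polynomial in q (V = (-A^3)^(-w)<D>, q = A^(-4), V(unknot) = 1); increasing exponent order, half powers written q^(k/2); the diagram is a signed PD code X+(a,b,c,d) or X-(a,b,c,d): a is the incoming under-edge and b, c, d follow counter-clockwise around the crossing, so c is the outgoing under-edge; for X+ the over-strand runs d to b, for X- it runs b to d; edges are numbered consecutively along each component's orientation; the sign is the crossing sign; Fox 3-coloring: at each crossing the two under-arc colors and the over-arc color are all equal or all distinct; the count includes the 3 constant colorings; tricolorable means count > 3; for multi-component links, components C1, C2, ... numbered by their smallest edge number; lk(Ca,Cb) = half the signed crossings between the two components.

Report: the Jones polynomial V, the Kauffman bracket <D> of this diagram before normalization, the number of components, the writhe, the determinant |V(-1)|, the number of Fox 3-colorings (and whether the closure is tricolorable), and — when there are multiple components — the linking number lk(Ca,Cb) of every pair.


Jones polynomial: V(q) = q^-2 + 2 + q^2
<D> = A^-8 + 2 + A^8; writhe 0
components 3, writhe 0 (14 crossings)
linking number lk(C1,C2) = -1
lk(C1,C3): 0
lk(C2,C3) = +1
3-colorings: 3 of 3^14, det 4 — not tricolorable
note: the span of V is 4, within the link bound 14 + 3 - 1


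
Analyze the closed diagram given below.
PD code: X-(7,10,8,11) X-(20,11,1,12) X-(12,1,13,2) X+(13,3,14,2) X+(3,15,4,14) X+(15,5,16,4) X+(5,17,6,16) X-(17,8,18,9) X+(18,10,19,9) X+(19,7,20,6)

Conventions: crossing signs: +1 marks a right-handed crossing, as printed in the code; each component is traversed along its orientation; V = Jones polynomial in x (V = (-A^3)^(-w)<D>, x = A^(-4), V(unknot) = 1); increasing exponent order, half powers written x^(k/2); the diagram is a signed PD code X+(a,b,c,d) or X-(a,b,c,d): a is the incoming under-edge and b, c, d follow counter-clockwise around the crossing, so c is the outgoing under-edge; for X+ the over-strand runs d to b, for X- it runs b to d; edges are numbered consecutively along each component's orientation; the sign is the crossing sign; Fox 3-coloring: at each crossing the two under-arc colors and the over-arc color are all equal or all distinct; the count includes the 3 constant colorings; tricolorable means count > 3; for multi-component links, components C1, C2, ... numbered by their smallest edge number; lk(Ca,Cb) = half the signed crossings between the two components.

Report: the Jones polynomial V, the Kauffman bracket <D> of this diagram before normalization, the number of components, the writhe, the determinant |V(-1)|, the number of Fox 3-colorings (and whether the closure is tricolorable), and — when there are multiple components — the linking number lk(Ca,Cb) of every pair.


V(x) = x + x^3 - x^4
bracket: -A^-10 + A^-6 + A^2, w = +2
1 component, writhe +2, over 10 crossings
det 3, colorings 9 of 3^10 — tricolorable
observation: V spans 3 powers of x: at least 3 crossings in any diagram


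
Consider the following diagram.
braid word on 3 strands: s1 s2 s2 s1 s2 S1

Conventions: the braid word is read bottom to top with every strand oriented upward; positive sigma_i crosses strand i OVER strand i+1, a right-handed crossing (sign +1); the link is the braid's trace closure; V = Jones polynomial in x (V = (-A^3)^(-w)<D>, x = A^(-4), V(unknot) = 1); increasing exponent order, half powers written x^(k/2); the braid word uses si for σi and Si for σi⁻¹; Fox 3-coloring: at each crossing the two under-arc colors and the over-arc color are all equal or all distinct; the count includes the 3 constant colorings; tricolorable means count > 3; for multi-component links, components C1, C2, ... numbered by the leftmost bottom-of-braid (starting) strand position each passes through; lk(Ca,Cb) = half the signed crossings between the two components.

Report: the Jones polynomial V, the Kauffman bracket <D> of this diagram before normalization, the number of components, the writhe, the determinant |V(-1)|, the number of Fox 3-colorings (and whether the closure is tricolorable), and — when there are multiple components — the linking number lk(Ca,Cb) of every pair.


Jones polynomial: V(x) = x + x^3 - x^4
<D> = -A^-4 + 1 + A^8; writhe +4
components 1, writhe +4 (6 crossings)
3-colorings: 9 of 3^6, det 3 — tricolorable
note: V spans 3 powers of x: at least 3 crossings in any diagram


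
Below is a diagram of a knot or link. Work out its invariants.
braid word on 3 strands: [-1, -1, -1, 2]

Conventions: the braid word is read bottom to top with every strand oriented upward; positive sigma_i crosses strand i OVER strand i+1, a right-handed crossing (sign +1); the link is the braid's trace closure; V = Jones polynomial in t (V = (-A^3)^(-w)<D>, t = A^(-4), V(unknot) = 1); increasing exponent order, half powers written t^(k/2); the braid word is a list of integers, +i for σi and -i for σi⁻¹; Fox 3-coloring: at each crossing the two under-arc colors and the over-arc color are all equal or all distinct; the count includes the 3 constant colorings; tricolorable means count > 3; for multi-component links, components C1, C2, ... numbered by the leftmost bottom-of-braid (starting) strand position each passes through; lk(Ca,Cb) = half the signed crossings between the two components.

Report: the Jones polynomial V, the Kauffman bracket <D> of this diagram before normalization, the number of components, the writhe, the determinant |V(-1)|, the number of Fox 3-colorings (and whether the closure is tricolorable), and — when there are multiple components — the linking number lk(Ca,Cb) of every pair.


Jones polynomial: V(t) = -t^-4 + t^-3 + t^-1
<D> = A^-2 + A^6 - A^10; writhe -2
components 1, writhe -2 (4 crossings)
3-colorings: 9 of 3^4, det 3 — tricolorable
note: w = -2 shifts under R1 moves; the (-A^3)^(2) factor cancels that in V


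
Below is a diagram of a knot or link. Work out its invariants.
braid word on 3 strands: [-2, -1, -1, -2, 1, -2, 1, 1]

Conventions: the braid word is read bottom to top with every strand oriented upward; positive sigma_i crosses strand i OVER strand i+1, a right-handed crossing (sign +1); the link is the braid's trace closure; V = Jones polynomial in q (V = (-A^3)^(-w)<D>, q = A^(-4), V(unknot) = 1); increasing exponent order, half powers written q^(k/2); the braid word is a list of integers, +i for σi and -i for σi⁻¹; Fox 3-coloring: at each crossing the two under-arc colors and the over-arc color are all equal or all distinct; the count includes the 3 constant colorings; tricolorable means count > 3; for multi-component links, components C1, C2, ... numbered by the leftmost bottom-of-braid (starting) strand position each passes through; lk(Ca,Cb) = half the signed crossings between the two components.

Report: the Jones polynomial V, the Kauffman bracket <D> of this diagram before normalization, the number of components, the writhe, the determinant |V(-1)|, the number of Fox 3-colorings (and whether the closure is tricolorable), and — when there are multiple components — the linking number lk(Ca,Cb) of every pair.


Jones polynomial: V(q) = -q^-5 + q^-4 - q^-3 + 2q^-2 - q^-1 + 2 - q
<D> = -A^-10 + 2A^-6 - A^-2 + 2A^2 - A^6 + A^10 - A^14; writhe -2
components 1, writhe -2 (8 crossings)
3-colorings: 9 of 3^8, det 9 — tricolorable
note: w = -2 shifts under R1 moves; the (-A^3)^(2) factor cancels that in V


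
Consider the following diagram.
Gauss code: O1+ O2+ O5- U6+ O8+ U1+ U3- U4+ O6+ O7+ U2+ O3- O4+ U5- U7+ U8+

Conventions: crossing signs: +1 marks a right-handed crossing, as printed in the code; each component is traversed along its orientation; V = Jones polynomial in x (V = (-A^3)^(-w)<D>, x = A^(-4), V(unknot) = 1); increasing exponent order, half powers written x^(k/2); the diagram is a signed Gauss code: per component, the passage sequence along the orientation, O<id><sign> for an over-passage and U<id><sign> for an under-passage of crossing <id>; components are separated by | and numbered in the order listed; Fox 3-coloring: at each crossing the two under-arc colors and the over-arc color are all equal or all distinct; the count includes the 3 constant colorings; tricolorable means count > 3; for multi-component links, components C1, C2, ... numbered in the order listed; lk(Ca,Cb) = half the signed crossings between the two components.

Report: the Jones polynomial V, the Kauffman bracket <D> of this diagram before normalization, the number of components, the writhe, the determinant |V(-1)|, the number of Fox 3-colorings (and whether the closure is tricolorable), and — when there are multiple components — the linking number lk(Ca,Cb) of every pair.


V = x + x^3 - x^4
<D> = -A^-4 + 1 + A^8 (w = +4)
1 component over 8 crossings, w = +4
9 Fox colorings among 3^8, |V(-1)| = 3: tricolorable
why: w = +4 (over 8 crossings) is diagram-only; (-A^3)^(-4) removes it from V


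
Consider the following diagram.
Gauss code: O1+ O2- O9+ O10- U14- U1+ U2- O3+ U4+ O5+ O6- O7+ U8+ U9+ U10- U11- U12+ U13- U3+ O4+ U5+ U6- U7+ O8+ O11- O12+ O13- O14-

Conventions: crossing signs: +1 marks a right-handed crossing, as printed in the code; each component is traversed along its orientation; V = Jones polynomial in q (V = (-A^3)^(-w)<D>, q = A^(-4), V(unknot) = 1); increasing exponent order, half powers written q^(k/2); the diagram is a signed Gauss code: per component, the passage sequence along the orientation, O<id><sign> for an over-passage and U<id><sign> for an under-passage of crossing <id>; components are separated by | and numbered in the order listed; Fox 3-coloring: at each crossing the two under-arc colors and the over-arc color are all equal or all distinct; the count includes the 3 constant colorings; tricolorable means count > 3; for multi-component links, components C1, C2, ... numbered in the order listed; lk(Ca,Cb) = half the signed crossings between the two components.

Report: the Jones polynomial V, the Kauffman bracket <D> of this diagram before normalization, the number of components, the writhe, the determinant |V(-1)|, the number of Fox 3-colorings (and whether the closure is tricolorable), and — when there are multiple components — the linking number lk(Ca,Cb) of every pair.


V(q) = q + q^3 - q^4
bracket: -A^-10 + A^-6 + A^2, w = +2
1 component, writhe +2, over 14 crossings
det 3, colorings 9 of 3^14 — tricolorable
observation: det 3 = |V(-1)|; divisible by 3, so tricolorable


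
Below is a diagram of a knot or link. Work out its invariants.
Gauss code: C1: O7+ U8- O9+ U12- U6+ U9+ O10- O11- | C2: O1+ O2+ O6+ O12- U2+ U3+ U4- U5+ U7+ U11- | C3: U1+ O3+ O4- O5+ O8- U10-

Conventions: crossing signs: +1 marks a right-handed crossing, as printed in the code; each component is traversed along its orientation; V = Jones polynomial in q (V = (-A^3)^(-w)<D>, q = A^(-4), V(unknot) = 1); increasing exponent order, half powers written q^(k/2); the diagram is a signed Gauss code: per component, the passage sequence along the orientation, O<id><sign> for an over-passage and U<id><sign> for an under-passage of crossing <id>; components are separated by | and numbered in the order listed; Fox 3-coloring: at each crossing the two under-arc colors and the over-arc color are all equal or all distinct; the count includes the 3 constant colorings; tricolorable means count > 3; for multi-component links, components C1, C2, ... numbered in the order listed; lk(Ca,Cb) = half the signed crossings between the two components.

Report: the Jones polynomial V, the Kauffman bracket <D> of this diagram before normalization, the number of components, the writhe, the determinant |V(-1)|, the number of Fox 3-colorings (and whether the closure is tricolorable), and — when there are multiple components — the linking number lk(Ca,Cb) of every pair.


V = q^-2 + 2 + q^2
<D> = A^-2 + 2A^6 + A^14 (w = +2)
3 components over 12 crossings, w = +2
lk(C1,C2): 0
lk(C1,C3) = -1
linking number lk(C2,C3) = +1
3 Fox colorings among 3^12, |V(-1)| = 4: not tricolorable
why: w = +2 (over 12 crossings) is diagram-only; (-A^3)^(-2) removes it from V


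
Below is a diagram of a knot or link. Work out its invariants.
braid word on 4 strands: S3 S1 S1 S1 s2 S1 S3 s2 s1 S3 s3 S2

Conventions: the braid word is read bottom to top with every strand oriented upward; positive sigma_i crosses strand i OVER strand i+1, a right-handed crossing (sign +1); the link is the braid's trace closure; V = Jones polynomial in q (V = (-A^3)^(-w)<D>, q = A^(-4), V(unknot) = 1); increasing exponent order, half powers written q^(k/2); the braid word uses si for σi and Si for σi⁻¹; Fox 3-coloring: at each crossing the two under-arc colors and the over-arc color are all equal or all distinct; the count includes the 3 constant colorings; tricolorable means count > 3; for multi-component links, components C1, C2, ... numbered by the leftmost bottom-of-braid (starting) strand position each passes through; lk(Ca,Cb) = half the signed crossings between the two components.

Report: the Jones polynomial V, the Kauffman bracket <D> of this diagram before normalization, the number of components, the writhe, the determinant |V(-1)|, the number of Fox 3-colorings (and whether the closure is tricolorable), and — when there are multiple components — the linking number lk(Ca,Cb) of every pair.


V(q) = -q^(-15/2) + 2q^(-13/2) - 4q^(-11/2) + 5q^(-9/2) - 5q^(-7/2) + 4q^(-5/2) - 4q^(-3/2) + 2q^(-1/2) - q^(1/2)
bracket: -A^-14 + 2A^-10 - 4A^-6 + 4A^-2 - 5A^2 + 5A^6 - 4A^10 + 2A^14 - A^18, w = -4
2 components, writhe -4, over 12 crossings
lk(C1,C2) = -2
det 28, colorings 3 of 3^12 — not tricolorable
observation: w = -4 shifts under R1 moves; the (-A^3)^(4) factor cancels that in V


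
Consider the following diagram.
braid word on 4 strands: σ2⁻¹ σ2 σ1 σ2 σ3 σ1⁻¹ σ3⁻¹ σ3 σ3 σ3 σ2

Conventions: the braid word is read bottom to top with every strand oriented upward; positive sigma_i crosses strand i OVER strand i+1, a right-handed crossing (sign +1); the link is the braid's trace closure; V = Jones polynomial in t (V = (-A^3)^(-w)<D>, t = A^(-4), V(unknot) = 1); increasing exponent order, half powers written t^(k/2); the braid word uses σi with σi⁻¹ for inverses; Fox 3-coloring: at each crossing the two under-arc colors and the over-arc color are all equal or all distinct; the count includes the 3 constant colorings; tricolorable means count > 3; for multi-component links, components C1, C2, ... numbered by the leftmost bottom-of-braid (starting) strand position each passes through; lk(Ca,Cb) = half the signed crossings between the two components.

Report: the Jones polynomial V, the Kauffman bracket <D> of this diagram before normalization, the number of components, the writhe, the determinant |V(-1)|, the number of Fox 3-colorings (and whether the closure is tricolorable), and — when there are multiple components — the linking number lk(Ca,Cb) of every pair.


V = t + t^3 - t^4
<D> = A^-1 - A^3 - A^11 (w = +5)
1 component over 11 crossings, w = +5
9 Fox colorings among 3^11, |V(-1)| = 3: tricolorable
why: w = +5 (over 11 crossings) is diagram-only; (-A^3)^(-5) removes it from V


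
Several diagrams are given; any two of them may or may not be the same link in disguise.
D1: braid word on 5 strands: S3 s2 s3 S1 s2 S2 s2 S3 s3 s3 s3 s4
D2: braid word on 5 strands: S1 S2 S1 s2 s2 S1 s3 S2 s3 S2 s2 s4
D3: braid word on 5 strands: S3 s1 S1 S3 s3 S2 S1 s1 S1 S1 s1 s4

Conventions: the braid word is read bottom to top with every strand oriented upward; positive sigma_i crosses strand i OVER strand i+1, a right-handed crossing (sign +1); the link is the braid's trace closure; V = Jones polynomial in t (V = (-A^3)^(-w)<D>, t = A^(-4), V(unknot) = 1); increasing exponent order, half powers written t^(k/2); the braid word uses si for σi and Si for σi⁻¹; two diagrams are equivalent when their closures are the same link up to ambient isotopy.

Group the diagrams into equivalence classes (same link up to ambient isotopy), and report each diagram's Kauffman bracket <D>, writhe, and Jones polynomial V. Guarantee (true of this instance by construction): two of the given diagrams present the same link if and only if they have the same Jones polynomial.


classes: {D1} | {D2} | {D3}
V(D1) = t + t^3 - t^4  [12 crossings, <D> = -A^-4 + 1 + A^8, w = +4]
D2 (bracket A^-8 - A^-4 + 2 - 2A^4 + A^8 - A^12 + A^16; 12 crossings at w = 0): V = t^-4 - t^-3 + t^-2 - 2t^-1 + 2 - t + t^2
V(D3) = 1  [12 crossings, <D> = A^-6, w = -2]
note: 3 values of V(t) split the 3 diagrams


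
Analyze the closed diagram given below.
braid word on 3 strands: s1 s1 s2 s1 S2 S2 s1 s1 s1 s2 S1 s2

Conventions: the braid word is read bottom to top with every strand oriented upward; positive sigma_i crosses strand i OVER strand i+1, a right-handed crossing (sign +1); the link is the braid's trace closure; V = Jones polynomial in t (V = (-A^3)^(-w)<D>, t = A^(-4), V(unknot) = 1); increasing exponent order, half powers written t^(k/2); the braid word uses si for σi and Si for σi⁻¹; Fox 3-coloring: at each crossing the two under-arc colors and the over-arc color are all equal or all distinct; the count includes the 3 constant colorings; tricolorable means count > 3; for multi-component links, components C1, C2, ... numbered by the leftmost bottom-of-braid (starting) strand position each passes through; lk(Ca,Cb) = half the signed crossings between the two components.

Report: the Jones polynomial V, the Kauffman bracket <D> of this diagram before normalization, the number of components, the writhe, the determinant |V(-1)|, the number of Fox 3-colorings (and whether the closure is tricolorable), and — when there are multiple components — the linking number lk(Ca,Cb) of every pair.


V(t) = t^2 - t^3 + 3t^4 - 3t^5 + 3t^6 - 3t^7 + 2t^8 - t^9
bracket: -A^-18 + 2A^-14 - 3A^-10 + 3A^-6 - 3A^-2 + 3A^2 - A^6 + A^10, w = +6
1 component, writhe +6, over 12 crossings
det 17, colorings 3 of 3^12 — not tricolorable
observation: |V(-1)| = 17: so not tricolorable, since 3 does not divide 17


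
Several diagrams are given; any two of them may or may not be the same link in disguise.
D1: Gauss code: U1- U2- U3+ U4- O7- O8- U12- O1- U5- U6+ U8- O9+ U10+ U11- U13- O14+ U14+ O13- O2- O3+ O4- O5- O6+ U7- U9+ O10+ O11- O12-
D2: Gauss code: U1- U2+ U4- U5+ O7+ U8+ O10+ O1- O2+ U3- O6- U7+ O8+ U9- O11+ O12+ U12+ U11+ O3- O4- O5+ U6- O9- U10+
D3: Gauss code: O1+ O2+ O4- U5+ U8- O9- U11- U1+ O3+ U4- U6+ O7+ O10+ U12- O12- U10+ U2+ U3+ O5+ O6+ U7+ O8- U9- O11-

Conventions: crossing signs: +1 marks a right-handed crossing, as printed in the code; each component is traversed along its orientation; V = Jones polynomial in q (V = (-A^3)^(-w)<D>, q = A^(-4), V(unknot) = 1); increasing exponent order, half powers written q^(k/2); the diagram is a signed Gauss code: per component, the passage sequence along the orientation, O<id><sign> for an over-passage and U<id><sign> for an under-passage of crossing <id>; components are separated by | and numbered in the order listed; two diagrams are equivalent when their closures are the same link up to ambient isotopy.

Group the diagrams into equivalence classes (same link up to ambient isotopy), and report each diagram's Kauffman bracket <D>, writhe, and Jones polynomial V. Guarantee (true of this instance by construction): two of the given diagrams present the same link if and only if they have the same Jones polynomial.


classes: {D1} | {D2} | {D3}
V(D1) = -q^-6 + q^-5 - q^-4 + 2q^-3 - q^-2 + q^-1  [14 crossings, <D> = A^-8 - A^-4 + 2 - A^4 + A^8 - A^12, w = -4]
V(D2) = -q^-3 + 2q^-2 - 2q^-1 + 3 - 2q + 2q^2 - q^3  [12 crossings, <D> = -A^-6 + 2A^-2 - 2A^2 + 3A^6 - 2A^10 + 2A^14 - A^18, w = +2]
V(D3) = -q^-1 + 2 - q + 2q^2 - q^3 + q^4 - q^5  [12 crossings, <D> = -A^-14 + A^-10 - A^-6 + 2A^-2 - A^2 + 2A^6 - A^10, w = +2]
note: V(q) takes 3 values over 3 diagrams, fixing the grouping


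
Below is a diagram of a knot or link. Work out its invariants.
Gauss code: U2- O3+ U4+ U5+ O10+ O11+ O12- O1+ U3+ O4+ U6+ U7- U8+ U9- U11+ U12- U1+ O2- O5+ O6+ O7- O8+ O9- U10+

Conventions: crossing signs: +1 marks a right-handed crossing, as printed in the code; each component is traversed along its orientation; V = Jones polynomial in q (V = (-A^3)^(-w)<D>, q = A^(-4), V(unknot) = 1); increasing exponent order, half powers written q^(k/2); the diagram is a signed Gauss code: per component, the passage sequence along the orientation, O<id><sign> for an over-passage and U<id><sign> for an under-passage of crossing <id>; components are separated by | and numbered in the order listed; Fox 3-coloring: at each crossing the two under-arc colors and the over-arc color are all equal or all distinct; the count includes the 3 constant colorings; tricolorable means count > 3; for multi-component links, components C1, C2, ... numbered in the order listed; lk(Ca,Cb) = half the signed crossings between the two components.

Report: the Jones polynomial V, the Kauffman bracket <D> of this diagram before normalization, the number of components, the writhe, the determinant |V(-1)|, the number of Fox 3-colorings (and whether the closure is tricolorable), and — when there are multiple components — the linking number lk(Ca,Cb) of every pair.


V(q) = q - q^2 + 2q^3 - q^4 + q^5 - q^6
bracket: -A^-12 + A^-8 - A^-4 + 2 - A^4 + A^8, w = +4
1 component, writhe +4, over 12 crossings
det 7, colorings 3 of 3^12 — not tricolorable
observation: the span of V is 5, forcing >= 5 crossings in any diagram


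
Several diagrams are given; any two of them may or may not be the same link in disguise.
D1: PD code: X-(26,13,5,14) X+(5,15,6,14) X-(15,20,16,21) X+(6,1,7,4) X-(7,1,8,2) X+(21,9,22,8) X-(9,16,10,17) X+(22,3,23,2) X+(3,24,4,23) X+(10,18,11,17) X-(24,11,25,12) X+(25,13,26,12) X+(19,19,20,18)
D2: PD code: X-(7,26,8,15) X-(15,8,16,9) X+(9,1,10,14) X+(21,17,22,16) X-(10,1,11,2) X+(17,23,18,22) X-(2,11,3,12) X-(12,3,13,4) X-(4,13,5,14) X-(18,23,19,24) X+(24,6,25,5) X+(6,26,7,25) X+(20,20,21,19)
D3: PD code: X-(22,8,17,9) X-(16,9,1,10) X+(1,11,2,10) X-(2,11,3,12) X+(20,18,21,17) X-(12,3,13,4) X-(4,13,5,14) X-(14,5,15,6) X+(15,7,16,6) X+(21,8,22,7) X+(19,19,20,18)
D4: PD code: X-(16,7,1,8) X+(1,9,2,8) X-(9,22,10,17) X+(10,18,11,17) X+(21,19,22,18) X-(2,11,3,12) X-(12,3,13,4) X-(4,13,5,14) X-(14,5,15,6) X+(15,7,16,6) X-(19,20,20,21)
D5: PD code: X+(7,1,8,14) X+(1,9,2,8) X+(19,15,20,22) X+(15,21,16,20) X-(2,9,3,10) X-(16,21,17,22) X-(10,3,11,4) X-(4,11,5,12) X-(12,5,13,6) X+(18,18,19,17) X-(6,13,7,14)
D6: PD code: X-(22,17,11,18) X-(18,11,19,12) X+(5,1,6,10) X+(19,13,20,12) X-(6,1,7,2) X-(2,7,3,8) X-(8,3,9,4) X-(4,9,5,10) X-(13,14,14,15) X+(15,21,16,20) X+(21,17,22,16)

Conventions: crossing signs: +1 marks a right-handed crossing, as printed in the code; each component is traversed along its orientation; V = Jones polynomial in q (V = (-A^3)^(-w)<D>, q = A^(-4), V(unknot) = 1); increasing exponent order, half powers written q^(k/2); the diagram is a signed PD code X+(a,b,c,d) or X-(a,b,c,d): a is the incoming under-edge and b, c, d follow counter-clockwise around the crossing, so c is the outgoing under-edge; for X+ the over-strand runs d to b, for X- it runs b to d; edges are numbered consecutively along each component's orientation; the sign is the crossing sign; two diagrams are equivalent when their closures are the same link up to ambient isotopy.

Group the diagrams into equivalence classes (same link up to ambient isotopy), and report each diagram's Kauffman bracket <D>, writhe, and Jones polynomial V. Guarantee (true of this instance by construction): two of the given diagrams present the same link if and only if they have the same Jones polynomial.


equivalence classes: {D1} | {D2, D3, D4, D5, D6}
D1 (bracket A^-1 + A^7; 13 crossings at w = +3): V = -q^(1/2) - q^(5/2)
V(D2) = q^(-9/2) - q^(-5/2) - q^(-3/2) - q^(-1/2)  (w -1, c 13, <D> = A^-1 + A^3 + A^7 - A^15)
V(D3) = q^(-9/2) - q^(-5/2) - q^(-3/2) - q^(-1/2)  [11 crossings, <D> = A^-1 + A^3 + A^7 - A^15, w = -1]
V(D4) = q^(-9/2) - q^(-5/2) - q^(-3/2) - q^(-1/2)  (w -3, c 11, <D> = A^-7 + A^-3 + A - A^9)
V(D5) = q^(-9/2) - q^(-5/2) - q^(-3/2) - q^(-1/2)  [11 crossings, <D> = A^-1 + A^3 + A^7 - A^15, w = -1]
D6 (bracket A^-7 + A^-3 + A - A^9; 11 crossings at w = -3): V = q^(-9/2) - q^(-5/2) - q^(-3/2) - q^(-1/2)
key observation: 2 values of V(q) split the 6 diagrams


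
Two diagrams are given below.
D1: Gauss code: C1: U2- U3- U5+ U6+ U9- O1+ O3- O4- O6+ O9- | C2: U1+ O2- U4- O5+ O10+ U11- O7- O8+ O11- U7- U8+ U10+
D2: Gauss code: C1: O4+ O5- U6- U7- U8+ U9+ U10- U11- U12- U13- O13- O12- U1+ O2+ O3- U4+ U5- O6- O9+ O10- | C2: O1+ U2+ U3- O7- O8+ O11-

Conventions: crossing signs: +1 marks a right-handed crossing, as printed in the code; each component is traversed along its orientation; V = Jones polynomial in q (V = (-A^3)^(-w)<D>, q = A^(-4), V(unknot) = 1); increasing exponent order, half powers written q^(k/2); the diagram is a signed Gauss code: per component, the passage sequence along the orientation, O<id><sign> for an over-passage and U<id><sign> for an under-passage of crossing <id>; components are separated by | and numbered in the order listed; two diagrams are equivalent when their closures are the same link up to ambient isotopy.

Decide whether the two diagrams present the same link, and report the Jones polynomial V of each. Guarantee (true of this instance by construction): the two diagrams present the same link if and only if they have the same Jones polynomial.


same link: yes
V(D1) = -q^(-1/2) - q^(1/2)  [11 crossings, <D> = A^-5 + A^-1, w = -1]
V(D2) = -q^(-1/2) - q^(1/2)  (w -3, c 13, <D> = A^-11 + A^-7)
note: one V(q) for all 2 diagrams — one class (guaranteed)


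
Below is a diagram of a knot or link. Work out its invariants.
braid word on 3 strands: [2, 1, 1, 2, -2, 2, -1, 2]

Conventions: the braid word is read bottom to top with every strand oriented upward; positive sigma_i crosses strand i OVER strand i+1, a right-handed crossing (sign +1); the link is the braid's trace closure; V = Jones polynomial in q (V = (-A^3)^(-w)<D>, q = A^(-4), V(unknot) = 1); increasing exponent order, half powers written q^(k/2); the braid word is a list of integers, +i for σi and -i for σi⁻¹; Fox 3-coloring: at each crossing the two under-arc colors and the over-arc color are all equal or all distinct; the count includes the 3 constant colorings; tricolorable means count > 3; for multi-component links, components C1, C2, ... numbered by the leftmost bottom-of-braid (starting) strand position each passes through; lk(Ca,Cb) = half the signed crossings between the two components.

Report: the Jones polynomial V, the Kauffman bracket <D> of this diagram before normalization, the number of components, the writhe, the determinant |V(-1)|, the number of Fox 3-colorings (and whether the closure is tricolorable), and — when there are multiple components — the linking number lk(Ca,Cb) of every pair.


Jones polynomial: V(q) = q - q^2 + 2q^3 - q^4 + q^5 - q^6
<D> = -A^-12 + A^-8 - A^-4 + 2 - A^4 + A^8; writhe +4
components 1, writhe +4 (8 crossings)
3-colorings: 3 of 3^8, det 7 — not tricolorable
note: the word shrinks to σ2 σ1 σ1 σ2 σ1⁻¹ σ2 after cancelling


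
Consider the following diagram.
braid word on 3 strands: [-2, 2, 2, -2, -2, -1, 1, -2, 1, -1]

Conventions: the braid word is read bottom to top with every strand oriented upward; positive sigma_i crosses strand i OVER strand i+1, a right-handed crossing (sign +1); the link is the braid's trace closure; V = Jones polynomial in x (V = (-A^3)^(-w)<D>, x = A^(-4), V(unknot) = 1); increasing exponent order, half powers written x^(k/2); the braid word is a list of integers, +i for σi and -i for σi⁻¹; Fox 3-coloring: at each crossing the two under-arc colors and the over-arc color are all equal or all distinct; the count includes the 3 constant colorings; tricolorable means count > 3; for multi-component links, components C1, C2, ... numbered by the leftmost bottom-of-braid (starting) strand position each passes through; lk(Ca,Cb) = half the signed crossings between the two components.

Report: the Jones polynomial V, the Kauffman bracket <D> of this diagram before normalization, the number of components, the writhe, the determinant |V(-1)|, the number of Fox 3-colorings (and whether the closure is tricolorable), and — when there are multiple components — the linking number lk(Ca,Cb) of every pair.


V(x) = x^-3 + x^-2 + x^-1 + 1
bracket: A^-6 + A^-2 + A^2 + A^6, w = -2
3 components, writhe -2, over 10 crossings
lk(C1,C2) = 0
linking number lk(C1,C3) = 0
lk(C2,C3): -1
det 0, colorings 9 of 3^10 — tricolorable
observation: the span of V is 3, within the link bound 10 + 3 - 1


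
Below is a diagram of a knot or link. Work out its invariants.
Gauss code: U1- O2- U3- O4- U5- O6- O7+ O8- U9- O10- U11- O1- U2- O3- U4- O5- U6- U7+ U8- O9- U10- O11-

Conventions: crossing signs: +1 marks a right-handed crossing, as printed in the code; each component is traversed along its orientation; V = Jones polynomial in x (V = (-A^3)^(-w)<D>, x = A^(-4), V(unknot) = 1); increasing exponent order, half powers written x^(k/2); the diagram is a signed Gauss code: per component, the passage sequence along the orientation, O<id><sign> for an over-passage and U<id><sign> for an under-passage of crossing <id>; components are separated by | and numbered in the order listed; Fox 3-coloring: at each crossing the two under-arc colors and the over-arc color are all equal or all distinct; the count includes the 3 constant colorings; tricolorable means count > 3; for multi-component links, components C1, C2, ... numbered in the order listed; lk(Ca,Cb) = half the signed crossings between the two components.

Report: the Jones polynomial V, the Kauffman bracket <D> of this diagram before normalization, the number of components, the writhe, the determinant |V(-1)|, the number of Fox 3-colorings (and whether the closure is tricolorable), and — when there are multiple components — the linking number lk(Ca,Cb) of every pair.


V(x) = -x^-13 + x^-12 - x^-11 + x^-10 - x^-9 + x^-8 - x^-7 + x^-6 + x^-4
bracket: -A^-11 - A^-3 + A - A^5 + A^9 - A^13 + A^17 - A^21 + A^25, w = -9
1 component, writhe -9, over 11 crossings
det 9, colorings 9 of 3^11 — tricolorable
observation: w = -9 (over 11 crossings) is diagram-only; (-A^3)^(9) removes it from V


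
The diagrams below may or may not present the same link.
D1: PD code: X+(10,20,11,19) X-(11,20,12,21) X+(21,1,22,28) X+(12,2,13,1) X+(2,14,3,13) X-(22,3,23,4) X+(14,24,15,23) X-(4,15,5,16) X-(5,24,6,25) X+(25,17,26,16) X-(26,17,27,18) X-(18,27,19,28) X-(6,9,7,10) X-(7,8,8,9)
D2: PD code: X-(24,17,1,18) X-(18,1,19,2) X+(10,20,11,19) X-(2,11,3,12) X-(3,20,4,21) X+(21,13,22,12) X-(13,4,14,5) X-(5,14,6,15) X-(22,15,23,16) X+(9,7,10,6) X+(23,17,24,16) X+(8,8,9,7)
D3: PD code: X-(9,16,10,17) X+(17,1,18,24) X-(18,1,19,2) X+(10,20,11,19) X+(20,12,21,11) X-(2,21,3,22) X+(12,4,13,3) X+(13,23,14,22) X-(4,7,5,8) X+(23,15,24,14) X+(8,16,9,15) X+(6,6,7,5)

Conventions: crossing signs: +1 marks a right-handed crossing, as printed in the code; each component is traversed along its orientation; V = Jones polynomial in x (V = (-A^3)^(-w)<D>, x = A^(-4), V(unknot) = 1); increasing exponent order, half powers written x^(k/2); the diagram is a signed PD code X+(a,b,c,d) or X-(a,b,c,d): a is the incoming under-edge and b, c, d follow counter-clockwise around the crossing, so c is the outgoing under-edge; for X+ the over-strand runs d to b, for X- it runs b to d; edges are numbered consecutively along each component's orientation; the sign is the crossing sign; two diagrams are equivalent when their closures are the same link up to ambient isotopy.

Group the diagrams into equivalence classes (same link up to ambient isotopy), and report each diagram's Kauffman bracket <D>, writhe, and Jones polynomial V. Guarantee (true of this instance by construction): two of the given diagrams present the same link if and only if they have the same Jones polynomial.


equivalence classes: {D1} | {D2} | {D3}
D1 (bracket A^-14 - A^-10 + A^-6 - A^-2 + A^2; 14 crossings at w = -2): V = x^-2 - x^-1 + 1 - x + x^2
V(D2) = x^-7 - 2x^-6 + 2x^-5 - 3x^-4 + 3x^-3 - 2x^-2 + 2x^-1  [12 crossings, <D> = 2A^-2 - 2A^2 + 3A^6 - 3A^10 + 2A^14 - 2A^18 + A^22, w = -2]
V(D3) = x - x^2 + 2x^3 - x^4 + x^5 - x^6  [12 crossings, <D> = -A^-12 + A^-8 - A^-4 + 2 - A^4 + A^8, w = +4]
key observation: 3 values of V(x) split the 3 diagrams


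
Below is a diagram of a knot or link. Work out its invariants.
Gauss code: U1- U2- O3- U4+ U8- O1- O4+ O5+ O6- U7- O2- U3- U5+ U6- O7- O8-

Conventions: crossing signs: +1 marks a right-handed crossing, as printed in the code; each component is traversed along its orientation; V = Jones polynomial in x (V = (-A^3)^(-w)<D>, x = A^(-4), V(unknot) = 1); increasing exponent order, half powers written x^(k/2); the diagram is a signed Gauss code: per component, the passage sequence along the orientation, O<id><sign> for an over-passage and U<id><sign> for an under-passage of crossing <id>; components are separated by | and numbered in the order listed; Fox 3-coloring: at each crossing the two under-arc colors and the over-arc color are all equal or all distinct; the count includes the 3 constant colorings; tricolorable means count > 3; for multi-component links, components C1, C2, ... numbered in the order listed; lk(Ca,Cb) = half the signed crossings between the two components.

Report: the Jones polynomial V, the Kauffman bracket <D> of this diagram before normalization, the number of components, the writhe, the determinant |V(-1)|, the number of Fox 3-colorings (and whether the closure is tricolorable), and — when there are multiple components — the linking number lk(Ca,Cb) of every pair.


V(x) = -x^-6 + x^-5 - x^-4 + 2x^-3 - x^-2 + x^-1
bracket: A^-8 - A^-4 + 2 - A^4 + A^8 - A^12, w = -4
1 component, writhe -4, over 8 crossings
det 7, colorings 3 of 3^8 — not tricolorable
observation: the span of V is 5, forcing >= 5 crossings in any diagram


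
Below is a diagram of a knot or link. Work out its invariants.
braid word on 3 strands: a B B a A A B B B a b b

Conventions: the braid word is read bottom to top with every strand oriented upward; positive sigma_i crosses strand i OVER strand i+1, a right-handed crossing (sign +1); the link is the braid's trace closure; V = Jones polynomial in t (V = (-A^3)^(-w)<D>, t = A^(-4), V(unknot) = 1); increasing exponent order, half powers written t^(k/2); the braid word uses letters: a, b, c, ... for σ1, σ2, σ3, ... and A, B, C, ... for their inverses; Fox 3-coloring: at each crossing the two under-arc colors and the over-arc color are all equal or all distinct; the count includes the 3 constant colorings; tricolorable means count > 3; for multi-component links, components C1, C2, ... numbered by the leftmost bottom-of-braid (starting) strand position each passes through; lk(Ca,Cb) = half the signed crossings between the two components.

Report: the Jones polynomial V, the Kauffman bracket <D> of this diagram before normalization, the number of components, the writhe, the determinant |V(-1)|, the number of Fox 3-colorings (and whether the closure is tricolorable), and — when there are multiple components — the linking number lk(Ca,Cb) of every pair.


Jones polynomial: V(t) = -t^-4 + t^-3 + t^-1
<D> = A^-2 + A^6 - A^10; writhe -2
components 1, writhe -2 (12 crossings)
3-colorings: 9 of 3^12, det 3 — tricolorable
note: V spans 3 powers of t: at least 3 crossings in any diagram


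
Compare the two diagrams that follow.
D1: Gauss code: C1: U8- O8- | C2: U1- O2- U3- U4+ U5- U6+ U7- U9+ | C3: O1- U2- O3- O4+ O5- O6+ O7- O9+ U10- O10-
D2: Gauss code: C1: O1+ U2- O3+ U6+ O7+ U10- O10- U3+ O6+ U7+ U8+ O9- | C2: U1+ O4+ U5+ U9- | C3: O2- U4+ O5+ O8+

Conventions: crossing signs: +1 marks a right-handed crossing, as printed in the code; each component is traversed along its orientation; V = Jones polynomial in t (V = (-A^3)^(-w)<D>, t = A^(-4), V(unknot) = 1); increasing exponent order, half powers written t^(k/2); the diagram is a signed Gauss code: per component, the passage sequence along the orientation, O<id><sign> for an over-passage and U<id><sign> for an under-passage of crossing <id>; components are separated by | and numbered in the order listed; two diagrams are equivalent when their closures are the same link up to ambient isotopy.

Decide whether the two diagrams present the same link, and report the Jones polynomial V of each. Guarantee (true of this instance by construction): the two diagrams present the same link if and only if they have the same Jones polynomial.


equivalent: no
V(D1) = t^-3 + t^-2 + t^-1 + 1  (w -4, c 10, <D> = A^-12 + A^-8 + A^-4 + 1)
D2 (bracket -A^-16 + A^-4 + 2 + A^4 + A^8; 10 crossings at w = +4): V = t + t^2 + 2t^3 + t^4 - t^7
why: 2 classes among 2 diagrams; unequal V(t) rules out equality


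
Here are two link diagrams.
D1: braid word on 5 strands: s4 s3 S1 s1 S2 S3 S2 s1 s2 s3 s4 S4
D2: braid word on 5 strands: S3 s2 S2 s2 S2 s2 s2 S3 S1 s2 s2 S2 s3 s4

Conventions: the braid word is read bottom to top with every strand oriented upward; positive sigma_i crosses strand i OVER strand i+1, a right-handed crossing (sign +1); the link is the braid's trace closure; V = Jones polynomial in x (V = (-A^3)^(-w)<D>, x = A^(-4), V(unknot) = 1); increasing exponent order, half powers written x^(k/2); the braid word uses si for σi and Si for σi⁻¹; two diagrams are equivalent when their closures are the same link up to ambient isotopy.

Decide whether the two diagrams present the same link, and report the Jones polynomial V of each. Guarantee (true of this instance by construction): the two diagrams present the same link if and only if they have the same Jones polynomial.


equivalent: no
D1 (bracket A^6; 12 crossings at w = +2): V = 1
D2 (bracket -A^-10 + A^-6 + A^2; 14 crossings at w = +2): V = x + x^3 - x^4
key observation: comparing 2 Jones polynomials yields 2 groups


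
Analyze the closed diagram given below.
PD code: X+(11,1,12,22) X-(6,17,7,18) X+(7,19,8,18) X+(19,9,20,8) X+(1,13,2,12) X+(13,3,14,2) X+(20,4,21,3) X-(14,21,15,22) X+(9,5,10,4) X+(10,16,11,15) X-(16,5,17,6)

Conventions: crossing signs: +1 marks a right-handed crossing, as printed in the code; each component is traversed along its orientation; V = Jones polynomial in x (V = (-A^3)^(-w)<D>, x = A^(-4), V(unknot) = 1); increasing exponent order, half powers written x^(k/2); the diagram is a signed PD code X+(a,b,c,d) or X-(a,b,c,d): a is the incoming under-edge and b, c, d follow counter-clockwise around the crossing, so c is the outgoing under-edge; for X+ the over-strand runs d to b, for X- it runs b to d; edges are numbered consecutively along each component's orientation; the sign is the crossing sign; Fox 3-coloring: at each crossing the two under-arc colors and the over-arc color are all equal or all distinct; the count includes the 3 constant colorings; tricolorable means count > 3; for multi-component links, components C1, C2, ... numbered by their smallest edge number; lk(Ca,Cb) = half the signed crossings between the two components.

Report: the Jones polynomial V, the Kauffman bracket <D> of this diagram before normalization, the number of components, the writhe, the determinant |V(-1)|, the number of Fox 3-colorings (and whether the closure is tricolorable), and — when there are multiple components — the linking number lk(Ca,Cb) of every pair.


V(x) = x - x^2 + 2x^3 - x^4 + x^5 - x^6
bracket: A^-9 - A^-5 + A^-1 - 2A^3 + A^7 - A^11, w = +5
1 component, writhe +5, over 11 crossings
det 7, colorings 3 of 3^11 — not tricolorable
observation: w = +5 shifts under R1 moves; the (-A^3)^(-5) factor cancels that in V
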